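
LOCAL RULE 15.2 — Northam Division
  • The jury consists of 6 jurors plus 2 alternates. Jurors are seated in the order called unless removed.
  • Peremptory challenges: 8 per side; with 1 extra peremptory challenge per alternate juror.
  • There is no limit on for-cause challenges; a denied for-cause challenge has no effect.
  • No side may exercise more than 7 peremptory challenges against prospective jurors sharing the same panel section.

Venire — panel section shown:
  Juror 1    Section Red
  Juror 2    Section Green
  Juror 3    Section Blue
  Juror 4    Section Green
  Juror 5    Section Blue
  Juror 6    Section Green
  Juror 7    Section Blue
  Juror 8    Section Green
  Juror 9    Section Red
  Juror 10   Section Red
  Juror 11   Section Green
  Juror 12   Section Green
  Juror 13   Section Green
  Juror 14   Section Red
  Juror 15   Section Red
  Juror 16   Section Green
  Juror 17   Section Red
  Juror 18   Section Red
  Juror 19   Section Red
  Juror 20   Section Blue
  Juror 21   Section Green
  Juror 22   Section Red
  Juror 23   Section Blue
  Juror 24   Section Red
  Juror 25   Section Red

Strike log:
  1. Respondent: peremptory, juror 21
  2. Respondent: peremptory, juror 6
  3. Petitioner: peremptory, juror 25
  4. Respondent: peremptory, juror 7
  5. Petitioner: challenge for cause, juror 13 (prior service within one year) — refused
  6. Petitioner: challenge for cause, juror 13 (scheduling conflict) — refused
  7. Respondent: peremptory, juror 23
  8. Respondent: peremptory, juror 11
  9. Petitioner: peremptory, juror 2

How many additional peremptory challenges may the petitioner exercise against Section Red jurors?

6

Petitioner peremptories so far: #25, #2 — 2 of 10 used, 8 left overall.
Against Section Red: #25 — 1 used; per-section cap 7 leaves 6.
Binding limit: min(8, 6) = 6.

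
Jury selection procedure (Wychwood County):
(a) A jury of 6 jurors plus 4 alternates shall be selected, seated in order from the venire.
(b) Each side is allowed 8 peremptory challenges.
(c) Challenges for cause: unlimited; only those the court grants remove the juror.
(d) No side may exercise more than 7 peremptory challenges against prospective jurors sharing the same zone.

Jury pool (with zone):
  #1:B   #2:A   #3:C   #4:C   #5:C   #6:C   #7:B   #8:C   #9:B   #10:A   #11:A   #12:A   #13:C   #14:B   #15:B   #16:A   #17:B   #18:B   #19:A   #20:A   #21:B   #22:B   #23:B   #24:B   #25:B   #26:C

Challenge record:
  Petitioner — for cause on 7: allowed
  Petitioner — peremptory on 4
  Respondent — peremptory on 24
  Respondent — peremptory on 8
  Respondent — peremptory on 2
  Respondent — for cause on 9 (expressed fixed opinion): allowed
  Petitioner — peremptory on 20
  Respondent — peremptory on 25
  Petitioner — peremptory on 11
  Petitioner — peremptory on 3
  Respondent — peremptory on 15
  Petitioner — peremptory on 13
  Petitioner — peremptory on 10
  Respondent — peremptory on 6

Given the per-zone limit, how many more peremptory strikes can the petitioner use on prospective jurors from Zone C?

Petitioner peremptories so far: #4, #20, #11, #3, #13, #10 — 6 of 8 used, 2 left overall.
Against Zone C: #4, #3, #13 — 3 used; per-zone cap 7 leaves 4.
Binding limit: min(2, 4) = 2.

2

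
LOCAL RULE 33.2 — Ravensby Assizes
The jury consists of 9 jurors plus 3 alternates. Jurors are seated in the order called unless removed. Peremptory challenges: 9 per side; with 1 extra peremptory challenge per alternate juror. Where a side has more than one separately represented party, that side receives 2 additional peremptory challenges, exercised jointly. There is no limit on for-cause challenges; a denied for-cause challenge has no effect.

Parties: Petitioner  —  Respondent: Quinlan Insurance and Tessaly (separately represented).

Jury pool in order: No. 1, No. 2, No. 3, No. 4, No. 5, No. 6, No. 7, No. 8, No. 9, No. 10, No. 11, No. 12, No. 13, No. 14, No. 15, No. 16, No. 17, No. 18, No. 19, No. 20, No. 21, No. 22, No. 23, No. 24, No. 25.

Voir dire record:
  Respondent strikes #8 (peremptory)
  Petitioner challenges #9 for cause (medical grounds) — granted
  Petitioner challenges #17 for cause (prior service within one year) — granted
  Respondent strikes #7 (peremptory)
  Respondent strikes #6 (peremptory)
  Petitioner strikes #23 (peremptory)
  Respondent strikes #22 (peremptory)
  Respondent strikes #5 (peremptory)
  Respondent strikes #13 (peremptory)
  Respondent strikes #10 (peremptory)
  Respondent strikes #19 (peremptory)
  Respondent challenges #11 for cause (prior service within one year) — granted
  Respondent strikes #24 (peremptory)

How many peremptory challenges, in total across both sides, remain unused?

Petitioner allotment: 9 base + 1 × 3 alternates = 12. Respondent allotment: 9 base + 1 × 3 alternates + 2 multi-party = 14.
Petitioner peremptories used: #23 — 1 (for-cause on #9, #17 don't count).
Respondent peremptories used: #8, #7, #6, #22, #5, #13, #10, #19, #24 — 9 (the for-cause on #11 doesn't count).
Remaining: (12 − 1) + (14 − 9) = 16.

16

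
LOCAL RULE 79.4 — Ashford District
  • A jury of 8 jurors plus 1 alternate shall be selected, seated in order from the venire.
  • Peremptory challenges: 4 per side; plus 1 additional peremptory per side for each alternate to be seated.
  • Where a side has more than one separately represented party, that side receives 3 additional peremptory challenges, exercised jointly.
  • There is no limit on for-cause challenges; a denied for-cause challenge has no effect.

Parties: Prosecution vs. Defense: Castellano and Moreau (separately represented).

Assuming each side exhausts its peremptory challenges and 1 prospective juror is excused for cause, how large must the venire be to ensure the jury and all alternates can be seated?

23

Seats to fill: 8 + 1 alternates = 9.
Peremptories — Prosecution: 4 + 1×1 = 5; Defense: 4 + 1×1 + 3 = 8; total 13.
For-cause removals: 1.
Minimum venire: 9 + 13 + 1 = 23.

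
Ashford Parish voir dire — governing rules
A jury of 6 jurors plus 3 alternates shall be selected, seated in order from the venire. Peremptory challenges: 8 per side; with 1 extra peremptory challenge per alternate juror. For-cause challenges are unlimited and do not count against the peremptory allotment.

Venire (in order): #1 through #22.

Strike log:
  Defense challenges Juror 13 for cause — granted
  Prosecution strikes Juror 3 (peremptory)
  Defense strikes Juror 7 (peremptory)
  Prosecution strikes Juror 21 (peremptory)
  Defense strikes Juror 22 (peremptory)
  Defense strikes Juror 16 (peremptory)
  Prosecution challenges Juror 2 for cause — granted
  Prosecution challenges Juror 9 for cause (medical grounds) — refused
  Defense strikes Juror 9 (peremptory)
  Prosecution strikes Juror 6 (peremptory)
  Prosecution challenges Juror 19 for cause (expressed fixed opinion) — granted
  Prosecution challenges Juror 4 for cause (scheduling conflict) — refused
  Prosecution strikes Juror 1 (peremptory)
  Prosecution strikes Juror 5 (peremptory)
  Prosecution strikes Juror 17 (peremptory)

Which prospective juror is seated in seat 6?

Removed: #1, #2, #3, #5, #6, #7, #9, #13, #16, #17, #19, #21, #22. (#4 stays — for-cause denied.)
Seating in order: seats 1–6 → #4, #8, #10, #11, #12, #14; alternates → #15, #18, #20.
So seat 6 is #14.

14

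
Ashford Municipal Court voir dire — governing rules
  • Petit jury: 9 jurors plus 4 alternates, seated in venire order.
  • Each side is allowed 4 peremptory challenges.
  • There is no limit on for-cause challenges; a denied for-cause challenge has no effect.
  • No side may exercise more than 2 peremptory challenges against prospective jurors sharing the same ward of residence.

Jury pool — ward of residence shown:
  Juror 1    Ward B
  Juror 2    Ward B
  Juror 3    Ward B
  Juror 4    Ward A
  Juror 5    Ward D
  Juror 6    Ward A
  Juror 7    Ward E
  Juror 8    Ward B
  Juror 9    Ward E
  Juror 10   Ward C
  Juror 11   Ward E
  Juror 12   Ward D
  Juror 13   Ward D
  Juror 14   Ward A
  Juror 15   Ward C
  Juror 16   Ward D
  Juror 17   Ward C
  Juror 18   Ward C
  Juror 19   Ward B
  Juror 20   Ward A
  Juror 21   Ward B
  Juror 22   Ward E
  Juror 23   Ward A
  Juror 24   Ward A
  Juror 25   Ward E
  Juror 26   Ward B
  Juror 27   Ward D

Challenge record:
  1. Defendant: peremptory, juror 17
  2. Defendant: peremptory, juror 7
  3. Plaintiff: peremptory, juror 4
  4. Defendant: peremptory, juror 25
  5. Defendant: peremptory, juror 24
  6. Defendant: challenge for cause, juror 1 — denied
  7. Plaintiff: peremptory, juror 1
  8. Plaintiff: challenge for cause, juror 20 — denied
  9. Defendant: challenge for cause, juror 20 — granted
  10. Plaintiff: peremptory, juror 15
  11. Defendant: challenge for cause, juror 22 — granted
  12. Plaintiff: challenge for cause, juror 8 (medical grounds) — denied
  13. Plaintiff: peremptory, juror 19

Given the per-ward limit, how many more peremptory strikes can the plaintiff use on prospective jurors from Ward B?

0

Plaintiff peremptories so far: #4, #1, #15, #19 — 4 of 4 used, 0 left overall.
Against Ward B: #1, #19 — 2 used; per-ward cap 2 leaves 0.
Binding limit: min(0, 0) = 0.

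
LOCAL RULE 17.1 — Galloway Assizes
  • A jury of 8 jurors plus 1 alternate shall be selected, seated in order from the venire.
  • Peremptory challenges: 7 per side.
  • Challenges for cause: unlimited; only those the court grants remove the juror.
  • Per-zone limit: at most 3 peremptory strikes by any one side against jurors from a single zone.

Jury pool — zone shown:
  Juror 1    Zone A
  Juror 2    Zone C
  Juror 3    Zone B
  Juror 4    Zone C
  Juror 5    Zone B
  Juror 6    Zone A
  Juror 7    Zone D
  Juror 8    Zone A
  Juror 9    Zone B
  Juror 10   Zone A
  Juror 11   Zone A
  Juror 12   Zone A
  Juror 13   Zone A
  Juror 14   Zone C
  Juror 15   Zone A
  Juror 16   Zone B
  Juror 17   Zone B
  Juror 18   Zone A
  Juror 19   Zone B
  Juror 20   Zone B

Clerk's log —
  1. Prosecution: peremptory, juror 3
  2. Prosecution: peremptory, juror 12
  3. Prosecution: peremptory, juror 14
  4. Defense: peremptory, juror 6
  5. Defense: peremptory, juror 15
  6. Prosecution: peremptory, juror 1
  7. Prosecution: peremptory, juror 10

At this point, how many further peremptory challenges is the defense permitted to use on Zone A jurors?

1

Defense peremptories so far: #6, #15 — 2 of 7 used, 5 left overall.
Against Zone A: #6, #15 — 2 used; per-zone cap 3 leaves 1.
Binding limit: min(5, 1) = 1.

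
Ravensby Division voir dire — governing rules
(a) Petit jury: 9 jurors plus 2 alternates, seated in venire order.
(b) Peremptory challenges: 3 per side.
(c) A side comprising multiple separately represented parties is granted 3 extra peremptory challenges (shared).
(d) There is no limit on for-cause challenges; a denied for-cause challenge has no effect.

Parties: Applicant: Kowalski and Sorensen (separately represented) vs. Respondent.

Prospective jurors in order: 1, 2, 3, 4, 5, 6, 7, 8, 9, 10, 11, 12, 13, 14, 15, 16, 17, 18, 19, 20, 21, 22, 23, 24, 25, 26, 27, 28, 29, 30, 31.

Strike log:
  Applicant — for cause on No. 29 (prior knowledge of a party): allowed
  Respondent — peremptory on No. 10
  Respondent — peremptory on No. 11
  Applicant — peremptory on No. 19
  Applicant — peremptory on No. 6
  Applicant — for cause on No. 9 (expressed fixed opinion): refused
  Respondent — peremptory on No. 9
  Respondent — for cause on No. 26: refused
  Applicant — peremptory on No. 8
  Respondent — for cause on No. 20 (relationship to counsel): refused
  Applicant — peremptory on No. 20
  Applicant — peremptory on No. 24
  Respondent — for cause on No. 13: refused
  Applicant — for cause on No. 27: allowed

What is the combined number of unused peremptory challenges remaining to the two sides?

Applicant allotment: 3 base + 3 multi-party = 6. Respondent allotment: 3.
Applicant peremptories used: #19, #6, #8, #20, #24 — 5 (for-cause on #29, #9, #27 don't count).
Respondent peremptories used: #10, #11, #9 — 3 (for-cause on #26, #20, #13 don't count).
Remaining: (6 − 5) + (3 − 3) = 1.

1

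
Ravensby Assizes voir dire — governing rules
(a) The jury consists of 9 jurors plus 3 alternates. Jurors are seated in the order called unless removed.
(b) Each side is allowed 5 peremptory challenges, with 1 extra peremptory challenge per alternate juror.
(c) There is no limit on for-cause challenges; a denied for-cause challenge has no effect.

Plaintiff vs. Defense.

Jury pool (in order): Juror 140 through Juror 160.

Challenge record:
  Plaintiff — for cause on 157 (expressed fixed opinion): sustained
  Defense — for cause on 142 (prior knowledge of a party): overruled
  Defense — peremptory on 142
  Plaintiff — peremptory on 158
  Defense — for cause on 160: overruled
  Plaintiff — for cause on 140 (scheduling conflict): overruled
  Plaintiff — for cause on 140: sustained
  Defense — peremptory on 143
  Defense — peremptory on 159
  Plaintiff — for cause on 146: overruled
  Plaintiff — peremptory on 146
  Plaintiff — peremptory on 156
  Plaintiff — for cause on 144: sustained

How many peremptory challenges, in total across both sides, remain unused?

10

Plaintiff allotment: 5 base + 1 × 3 alternates = 8. Defense allotment: 5 base + 1 × 3 alternates = 8.
Plaintiff peremptories used: #158, #146, #156 — 3 (for-cause on #157, #140, #140, #146, #144 don't count).
Defense peremptories used: #142, #143, #159 — 3 (for-cause on #142, #160 don't count).
Remaining: (8 − 3) + (8 − 3) = 10.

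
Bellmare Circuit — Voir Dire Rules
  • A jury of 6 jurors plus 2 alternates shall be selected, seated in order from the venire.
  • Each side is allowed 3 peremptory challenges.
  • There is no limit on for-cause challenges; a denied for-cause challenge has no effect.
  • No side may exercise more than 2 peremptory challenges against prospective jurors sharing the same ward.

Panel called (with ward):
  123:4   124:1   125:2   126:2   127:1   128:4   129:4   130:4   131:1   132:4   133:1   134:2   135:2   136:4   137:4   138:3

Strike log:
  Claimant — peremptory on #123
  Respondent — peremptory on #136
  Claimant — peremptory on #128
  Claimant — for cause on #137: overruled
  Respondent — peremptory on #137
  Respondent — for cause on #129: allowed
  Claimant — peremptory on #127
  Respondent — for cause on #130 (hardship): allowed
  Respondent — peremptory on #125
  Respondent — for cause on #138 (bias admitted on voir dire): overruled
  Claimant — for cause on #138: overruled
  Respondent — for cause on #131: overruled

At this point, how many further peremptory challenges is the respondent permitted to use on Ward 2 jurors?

0

Respondent peremptories so far: #136, #137, #125 — 3 of 3 used, 0 left overall.
Against Ward 2: #125 — 1 used; per-ward cap 2 leaves 1.
Binding limit: min(0, 1) = 0.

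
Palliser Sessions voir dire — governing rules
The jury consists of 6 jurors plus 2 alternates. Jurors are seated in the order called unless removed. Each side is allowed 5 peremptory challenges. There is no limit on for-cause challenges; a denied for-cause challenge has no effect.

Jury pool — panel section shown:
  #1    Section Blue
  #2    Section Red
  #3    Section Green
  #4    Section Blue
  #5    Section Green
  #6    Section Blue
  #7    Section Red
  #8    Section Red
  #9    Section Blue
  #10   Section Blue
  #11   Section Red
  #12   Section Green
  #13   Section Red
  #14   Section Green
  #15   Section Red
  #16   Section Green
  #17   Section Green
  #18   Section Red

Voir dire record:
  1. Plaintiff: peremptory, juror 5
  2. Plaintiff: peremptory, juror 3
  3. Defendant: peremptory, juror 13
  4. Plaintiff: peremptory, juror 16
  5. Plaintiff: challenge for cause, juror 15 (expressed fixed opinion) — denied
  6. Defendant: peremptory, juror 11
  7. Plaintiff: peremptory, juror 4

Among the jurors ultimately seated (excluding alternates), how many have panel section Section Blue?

3

Removed: #3, #4, #5, #11, #13, #16.
Seated jurors 1–6: #1, #2, #6, #7, #8, #9 (alternates #10, #12 not counted).
Of those, in Section Blue: #1, #6, #9 → 3.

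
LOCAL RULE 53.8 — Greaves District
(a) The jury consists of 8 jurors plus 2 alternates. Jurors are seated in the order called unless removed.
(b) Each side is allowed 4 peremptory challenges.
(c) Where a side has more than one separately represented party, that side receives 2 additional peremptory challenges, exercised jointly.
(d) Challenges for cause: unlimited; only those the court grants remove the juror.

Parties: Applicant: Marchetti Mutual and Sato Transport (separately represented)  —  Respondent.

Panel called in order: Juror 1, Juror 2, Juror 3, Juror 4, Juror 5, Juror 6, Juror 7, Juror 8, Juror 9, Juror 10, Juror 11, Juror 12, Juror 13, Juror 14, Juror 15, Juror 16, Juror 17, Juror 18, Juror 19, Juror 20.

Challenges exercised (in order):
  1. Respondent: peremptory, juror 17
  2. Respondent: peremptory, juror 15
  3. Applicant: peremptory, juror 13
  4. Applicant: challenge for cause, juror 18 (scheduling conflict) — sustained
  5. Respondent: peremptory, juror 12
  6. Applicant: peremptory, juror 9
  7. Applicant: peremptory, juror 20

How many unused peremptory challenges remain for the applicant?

3

Applicant allotment: 4 base + 2 multi-party = 6.
Applicant peremptories used: #13, #9, #20 — 3 (the for-cause on #18 doesn't count).
Remaining: 6 − 3 = 3.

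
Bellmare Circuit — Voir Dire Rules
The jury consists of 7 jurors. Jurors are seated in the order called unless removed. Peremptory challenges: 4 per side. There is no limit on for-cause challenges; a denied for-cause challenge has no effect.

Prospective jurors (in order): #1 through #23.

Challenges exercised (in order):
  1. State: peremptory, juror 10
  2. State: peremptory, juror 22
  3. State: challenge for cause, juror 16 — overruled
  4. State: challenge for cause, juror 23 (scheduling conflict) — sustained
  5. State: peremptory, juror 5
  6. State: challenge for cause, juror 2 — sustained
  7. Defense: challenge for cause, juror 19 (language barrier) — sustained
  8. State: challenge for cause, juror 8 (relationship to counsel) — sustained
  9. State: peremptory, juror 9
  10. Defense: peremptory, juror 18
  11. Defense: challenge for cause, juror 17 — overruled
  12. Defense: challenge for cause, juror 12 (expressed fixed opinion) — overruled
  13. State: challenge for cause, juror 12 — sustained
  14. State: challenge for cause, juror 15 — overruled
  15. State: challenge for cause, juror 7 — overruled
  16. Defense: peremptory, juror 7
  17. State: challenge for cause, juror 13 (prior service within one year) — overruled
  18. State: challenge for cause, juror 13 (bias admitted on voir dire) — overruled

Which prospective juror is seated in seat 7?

Removed: #2, #5, #7, #8, #9, #10, #12, #18, #19, #22, #23. (#13, #15, #16, #17 stay — for-cause denied.)
Filling seats in venire order through position 7: #1, #3, #4, #6, #11, #13, #14.
So seat 7 is #14.

14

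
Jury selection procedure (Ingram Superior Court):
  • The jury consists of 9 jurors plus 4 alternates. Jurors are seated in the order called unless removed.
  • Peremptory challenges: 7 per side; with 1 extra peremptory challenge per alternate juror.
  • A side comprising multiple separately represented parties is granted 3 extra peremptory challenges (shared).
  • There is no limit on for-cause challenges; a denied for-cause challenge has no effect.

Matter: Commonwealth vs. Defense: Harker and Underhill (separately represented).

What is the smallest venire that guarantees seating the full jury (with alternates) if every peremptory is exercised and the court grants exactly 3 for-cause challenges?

41

Seats to fill: 9 + 4 alternates = 13.
Peremptories — Commonwealth: 7 + 1×4 = 11; Defense: 7 + 1×4 + 3 = 14; total 25.
For-cause removals: 3.
Minimum venire: 13 + 25 + 3 = 41.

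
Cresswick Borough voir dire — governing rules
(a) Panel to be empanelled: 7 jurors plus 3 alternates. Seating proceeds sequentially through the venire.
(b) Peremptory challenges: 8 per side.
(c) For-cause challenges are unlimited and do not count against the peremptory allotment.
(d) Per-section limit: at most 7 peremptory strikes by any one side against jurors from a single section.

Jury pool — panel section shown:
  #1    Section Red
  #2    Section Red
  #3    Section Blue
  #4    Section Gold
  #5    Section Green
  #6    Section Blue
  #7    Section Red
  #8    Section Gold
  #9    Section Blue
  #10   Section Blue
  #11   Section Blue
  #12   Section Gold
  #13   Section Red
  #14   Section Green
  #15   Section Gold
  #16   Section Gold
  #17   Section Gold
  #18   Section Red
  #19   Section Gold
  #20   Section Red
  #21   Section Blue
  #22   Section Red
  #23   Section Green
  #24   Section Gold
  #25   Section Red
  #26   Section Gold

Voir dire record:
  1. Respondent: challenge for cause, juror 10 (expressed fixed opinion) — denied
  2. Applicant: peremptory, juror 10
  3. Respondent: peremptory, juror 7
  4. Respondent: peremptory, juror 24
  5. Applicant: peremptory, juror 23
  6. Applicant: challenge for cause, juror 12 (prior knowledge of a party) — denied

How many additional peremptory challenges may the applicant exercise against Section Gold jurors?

Applicant peremptories so far: #10, #23 — 2 of 8 used, 6 left overall.
Against Section Gold: none yet — per-section cap 7 leaves 7.
Binding limit: min(6, 7) = 6.

6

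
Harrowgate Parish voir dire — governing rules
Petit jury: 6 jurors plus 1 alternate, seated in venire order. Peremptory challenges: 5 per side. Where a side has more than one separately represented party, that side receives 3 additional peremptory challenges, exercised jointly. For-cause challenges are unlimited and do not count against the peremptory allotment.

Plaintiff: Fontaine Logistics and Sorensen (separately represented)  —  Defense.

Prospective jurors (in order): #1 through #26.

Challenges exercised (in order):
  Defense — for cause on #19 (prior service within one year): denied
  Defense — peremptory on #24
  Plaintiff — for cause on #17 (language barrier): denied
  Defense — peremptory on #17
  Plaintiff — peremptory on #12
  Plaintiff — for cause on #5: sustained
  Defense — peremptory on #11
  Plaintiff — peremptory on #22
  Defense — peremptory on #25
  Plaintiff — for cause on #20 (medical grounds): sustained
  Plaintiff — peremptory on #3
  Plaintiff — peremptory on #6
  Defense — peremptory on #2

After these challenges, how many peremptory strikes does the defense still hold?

Defense allotment: 5.
Defense peremptories used: #24, #17, #11, #25, #2 — 5 (the for-cause on #19 doesn't count).
Remaining: 5 − 5 = 0.

0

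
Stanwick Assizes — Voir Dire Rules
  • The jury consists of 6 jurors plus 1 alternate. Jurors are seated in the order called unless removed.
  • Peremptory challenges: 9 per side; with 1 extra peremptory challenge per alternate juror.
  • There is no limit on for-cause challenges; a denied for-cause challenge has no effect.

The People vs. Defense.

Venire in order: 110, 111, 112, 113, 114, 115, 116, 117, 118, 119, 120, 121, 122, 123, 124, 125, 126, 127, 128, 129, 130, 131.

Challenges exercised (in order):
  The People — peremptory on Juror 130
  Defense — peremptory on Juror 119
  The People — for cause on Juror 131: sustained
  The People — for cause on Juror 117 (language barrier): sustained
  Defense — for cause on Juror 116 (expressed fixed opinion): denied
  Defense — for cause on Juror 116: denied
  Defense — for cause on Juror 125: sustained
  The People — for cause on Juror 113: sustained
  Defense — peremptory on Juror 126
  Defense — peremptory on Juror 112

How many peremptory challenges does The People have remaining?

The People allotment: 9 base + 1 × 1 alternate = 10.
The People peremptories used: #130 — 1 (for-cause on #131, #117, #113 don't count).
Remaining: 10 − 1 = 9.

9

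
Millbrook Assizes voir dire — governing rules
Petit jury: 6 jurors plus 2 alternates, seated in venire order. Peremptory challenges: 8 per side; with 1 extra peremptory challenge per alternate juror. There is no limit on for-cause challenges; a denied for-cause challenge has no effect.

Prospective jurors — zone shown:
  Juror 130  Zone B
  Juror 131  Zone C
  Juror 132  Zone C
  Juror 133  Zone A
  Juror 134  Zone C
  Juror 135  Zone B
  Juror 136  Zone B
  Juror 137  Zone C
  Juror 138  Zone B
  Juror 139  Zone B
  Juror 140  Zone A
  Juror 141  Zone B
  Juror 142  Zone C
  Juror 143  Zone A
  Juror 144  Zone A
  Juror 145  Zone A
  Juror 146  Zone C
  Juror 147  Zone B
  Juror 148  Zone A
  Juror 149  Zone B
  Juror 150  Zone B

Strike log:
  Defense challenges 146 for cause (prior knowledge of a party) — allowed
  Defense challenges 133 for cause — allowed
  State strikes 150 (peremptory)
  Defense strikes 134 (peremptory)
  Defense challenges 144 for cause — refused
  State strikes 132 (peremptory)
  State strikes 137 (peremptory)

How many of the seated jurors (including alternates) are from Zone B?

Removed: #132, #133, #134, #137, #146, #150.
Seated (8 incl. alternates): #130, #131, #135, #136, #138, #139, #140, #141.
Of those, in Zone B: #130, #135, #136, #138, #139, #141 → 6.

6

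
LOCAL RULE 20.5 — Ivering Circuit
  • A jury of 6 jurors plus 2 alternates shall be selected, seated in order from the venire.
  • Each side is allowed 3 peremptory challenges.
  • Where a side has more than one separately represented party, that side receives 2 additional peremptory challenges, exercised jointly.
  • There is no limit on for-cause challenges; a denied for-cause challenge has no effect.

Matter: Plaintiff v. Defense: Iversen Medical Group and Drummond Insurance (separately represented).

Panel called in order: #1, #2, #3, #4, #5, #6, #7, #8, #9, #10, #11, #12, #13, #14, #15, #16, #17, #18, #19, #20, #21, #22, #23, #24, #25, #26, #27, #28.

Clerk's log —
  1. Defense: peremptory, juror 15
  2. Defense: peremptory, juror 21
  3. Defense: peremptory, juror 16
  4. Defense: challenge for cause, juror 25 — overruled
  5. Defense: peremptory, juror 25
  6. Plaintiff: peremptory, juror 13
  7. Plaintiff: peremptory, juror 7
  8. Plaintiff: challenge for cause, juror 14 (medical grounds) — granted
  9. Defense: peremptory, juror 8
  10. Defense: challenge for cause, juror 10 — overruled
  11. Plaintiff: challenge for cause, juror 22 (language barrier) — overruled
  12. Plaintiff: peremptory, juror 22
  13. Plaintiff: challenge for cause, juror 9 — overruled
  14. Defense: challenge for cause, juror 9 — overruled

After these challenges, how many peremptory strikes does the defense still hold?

0

Defense allotment: 3 base + 2 multi-party = 5.
Defense peremptories used: #15, #21, #16, #25, #8 — 5 (for-cause on #25, #10, #9 don't count).
Remaining: 5 − 5 = 0.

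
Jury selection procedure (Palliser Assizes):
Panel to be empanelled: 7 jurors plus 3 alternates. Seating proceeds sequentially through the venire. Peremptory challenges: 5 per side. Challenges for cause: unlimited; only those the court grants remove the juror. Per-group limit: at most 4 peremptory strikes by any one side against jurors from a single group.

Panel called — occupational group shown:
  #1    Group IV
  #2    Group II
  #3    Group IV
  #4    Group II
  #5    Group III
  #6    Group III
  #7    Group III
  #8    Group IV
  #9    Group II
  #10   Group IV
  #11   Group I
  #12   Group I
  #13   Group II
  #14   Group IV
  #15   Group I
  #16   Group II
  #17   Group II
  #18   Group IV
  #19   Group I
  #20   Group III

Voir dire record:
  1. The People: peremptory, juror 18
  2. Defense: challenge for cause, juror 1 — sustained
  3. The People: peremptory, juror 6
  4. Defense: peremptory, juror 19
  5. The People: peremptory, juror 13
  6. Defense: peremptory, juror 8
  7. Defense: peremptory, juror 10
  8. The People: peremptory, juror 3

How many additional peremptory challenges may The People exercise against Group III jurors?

The People peremptories so far: #18, #6, #13, #3 — 4 of 5 used, 1 left overall.
Against Group III: #6 — 1 used; per-group cap 4 leaves 3.
Binding limit: min(1, 3) = 1.

1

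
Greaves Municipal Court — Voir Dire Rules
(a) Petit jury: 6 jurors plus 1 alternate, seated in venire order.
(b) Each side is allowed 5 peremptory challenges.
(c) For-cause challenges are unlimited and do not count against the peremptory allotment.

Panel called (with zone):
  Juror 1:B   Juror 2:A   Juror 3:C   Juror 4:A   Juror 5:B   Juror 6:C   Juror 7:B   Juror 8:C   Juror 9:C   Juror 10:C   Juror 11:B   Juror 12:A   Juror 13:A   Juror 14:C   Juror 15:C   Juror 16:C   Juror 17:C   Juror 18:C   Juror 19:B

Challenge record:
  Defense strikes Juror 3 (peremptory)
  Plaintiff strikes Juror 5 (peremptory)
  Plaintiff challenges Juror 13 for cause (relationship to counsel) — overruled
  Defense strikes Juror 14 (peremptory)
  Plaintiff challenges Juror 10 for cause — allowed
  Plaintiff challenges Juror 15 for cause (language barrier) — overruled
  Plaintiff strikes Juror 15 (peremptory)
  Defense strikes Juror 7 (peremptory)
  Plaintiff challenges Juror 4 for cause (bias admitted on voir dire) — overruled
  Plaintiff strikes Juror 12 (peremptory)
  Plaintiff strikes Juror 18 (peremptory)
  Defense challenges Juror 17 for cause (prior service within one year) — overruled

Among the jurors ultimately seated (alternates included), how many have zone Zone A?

Removed: #3, #5, #7, #10, #12, #14, #15, #18.
Seated (7 incl. alternates): #1, #2, #4, #6, #8, #9, #11.
Of those, in Zone A: #2, #4 → 2.

2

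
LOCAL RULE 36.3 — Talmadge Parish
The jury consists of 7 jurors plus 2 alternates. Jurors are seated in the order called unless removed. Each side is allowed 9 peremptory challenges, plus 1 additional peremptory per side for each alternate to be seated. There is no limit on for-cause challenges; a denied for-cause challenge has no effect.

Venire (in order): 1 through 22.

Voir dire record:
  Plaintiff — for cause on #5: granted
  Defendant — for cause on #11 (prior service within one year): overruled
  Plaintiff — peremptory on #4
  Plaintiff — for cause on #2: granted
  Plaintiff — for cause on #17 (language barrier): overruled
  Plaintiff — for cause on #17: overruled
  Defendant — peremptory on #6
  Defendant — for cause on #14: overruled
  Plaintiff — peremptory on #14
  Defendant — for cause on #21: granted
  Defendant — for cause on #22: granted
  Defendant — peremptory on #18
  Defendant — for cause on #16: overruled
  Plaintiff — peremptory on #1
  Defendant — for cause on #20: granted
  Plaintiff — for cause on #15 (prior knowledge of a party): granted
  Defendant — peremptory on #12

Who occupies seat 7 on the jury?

13

Removed: #1, #2, #4, #5, #6, #12, #14, #15, #18, #20, #21, #22. (#11, #16, #17 stay — for-cause denied.)
Filling seats in venire order through position 7: #3, #7, #8, #9, #10, #11, #13.
So seat 7 is #13.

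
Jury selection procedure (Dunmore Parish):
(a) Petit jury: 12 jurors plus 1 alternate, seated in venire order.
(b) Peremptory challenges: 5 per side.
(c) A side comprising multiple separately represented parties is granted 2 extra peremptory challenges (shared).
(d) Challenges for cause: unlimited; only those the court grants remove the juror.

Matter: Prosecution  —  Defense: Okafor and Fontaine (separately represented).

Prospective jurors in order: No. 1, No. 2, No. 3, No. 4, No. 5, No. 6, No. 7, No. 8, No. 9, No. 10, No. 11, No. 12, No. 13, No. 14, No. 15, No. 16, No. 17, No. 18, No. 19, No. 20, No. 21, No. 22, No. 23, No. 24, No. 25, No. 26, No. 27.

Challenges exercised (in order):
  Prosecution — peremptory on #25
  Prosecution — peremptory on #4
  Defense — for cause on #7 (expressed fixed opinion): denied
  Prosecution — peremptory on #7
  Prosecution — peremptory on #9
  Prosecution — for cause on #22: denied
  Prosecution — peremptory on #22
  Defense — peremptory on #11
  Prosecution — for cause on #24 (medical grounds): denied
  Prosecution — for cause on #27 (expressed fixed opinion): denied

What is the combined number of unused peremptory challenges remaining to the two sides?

Prosecution allotment: 5. Defense allotment: 5 base + 2 multi-party = 7.
Prosecution peremptories used: #25, #4, #7, #9, #22 — 5 (for-cause on #22, #24, #27 don't count).
Defense peremptories used: #11 — 1 (the for-cause on #7 doesn't count).
Remaining: (5 − 5) + (7 − 1) = 6.

6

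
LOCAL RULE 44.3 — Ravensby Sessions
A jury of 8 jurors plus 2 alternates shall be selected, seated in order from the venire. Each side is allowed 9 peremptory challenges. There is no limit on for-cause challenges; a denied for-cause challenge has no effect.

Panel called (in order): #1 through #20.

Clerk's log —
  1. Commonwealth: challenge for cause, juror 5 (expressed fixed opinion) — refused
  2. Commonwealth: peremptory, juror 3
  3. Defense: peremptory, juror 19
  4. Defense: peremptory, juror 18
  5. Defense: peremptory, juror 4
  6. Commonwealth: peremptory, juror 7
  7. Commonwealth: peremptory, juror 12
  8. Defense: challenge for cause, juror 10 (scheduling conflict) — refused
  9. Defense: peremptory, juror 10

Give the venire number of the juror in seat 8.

Removed: #3, #4, #7, #10, #12, #18, #19. (#5 stays — for-cause denied.)
Filling seats in venire order through position 8: #1, #2, #5, #6, #8, #9, #11, #13.
So seat 8 is #13.

13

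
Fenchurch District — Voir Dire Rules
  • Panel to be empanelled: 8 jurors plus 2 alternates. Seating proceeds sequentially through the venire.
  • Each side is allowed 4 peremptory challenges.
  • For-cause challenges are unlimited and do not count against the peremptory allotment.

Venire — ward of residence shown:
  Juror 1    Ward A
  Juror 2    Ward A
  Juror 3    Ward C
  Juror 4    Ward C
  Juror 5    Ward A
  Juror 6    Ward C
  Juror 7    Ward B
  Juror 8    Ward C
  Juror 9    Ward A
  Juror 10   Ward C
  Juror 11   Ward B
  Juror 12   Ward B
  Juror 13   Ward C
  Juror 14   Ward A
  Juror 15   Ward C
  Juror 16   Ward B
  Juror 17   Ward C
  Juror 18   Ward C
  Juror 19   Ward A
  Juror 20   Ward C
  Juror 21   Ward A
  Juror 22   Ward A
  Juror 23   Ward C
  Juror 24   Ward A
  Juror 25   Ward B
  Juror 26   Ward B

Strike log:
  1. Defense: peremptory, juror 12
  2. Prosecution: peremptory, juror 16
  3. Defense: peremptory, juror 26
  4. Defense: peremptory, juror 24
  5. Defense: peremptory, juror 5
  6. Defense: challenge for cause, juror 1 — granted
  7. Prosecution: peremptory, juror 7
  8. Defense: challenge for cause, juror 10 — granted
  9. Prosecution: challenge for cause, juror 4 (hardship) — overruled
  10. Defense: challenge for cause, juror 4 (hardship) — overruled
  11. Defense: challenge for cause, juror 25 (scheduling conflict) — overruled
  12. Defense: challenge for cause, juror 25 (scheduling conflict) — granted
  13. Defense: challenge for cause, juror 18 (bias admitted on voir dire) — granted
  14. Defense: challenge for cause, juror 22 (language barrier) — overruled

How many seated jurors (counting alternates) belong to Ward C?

6

Removed: #1, #5, #7, #10, #12, #16, #18, #24, #25, #26.
Seated (10 incl. alternates): #2, #3, #4, #6, #8, #9, #11, #13, #14, #15.
Of those, in Ward C: #3, #4, #6, #8, #13, #15 → 6.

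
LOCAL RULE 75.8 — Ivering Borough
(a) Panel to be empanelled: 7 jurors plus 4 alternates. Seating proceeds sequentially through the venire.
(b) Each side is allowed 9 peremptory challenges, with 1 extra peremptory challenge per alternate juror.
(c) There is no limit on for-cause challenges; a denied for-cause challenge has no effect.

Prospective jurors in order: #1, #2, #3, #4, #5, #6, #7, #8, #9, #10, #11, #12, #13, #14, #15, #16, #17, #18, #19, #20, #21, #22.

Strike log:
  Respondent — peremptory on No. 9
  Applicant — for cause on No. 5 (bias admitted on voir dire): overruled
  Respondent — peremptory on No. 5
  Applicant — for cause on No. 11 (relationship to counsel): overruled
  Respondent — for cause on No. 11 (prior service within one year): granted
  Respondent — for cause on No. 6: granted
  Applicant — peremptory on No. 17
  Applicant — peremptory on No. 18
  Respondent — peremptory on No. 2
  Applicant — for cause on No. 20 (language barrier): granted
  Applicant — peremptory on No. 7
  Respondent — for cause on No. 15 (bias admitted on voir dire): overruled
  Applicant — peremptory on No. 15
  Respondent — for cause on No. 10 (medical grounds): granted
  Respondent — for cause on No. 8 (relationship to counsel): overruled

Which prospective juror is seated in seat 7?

14

Removed: #2, #5, #6, #7, #9, #10, #11, #15, #17, #18, #20. (#8 stays — for-cause denied.)
Seating in order: seats 1–7 → #1, #3, #4, #8, #12, #13, #14; alternates → #16, #19, #21, #22.
So seat 7 is #14.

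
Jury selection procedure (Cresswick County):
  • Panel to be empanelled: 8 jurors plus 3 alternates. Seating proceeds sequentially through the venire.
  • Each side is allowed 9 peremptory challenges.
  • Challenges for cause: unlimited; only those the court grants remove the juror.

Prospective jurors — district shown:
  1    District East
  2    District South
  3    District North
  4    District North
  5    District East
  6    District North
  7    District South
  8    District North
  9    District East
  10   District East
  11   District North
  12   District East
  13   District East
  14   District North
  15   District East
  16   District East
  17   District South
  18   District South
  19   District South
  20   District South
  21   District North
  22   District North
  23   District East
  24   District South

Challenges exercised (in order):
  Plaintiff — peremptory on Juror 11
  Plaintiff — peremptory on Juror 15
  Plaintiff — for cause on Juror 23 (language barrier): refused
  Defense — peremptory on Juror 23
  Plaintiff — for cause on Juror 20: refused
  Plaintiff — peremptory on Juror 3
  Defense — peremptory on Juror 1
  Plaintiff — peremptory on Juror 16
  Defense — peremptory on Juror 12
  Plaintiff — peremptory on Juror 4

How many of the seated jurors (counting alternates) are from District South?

4

Removed: #1, #3, #4, #11, #12, #15, #16, #23.
Seated (11 incl. alternates): #2, #5, #6, #7, #8, #9, #10, #13, #14, #17, #18.
Of those, in District South: #2, #7, #17, #18 → 4.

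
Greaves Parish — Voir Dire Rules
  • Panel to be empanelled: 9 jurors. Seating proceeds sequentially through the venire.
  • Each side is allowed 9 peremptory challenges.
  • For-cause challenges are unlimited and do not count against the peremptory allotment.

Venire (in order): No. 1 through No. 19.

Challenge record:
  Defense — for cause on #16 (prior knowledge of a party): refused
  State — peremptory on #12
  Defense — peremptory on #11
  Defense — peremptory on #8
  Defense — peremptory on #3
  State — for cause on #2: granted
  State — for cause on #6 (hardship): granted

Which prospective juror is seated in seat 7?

13

Removed: #2, #3, #6, #8, #11, #12. (#16 stays — for-cause denied.)
Filling seats in venire order through position 7: #1, #4, #5, #7, #9, #10, #13.
So seat 7 is #13.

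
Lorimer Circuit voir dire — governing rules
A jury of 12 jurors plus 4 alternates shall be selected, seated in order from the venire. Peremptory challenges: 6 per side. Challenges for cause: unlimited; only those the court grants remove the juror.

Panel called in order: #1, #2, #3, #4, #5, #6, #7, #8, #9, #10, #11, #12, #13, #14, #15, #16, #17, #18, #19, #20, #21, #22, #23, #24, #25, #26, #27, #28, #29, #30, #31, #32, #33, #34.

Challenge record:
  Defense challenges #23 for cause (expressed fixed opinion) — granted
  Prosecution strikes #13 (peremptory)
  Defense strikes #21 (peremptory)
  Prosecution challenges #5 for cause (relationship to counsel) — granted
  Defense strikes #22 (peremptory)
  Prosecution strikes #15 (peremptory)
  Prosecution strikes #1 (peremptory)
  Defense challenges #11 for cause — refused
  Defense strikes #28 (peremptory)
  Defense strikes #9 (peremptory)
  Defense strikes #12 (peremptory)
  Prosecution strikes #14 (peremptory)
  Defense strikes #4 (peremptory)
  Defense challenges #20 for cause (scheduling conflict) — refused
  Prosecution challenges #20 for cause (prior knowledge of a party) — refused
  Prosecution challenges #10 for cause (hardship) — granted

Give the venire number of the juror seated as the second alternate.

26

Removed: #1, #4, #5, #9, #10, #12, #13, #14, #15, #21, #22, #23, #28. (#11, #20 stay — for-cause denied.)
Seating in order: seats 1–12 → #2, #3, #6, #7, #8, #11, #16, #17, #18, #19, #20, #24; alternates → #25, #26, #27, #29.
So alternate 2 is #26.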